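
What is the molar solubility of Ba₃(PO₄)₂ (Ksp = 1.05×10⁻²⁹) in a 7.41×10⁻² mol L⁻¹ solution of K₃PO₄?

4.14×10⁻¹⁰ M

Ba₃(PO₄)₂(s) ⇌ 3 Ba²⁺(aq) + 2 PO₄³⁻(aq)
With PO₄³⁻ already at 7.41×10⁻² mol L⁻¹ and s small, take [PO₄³⁻] ≈ 7.41×10⁻² mol L⁻¹ and [Ba²⁺] = 3s.
Ksp = [Ba²⁺]^3[PO₄³⁻]^2 = (3s)^3(7.41×10⁻²)^2
(3s)^3 = 1.05×10⁻²⁹ / (7.41×10⁻²)^2 = 1.91×10⁻²⁷
s = 4.14×10⁻¹⁰ mol L⁻¹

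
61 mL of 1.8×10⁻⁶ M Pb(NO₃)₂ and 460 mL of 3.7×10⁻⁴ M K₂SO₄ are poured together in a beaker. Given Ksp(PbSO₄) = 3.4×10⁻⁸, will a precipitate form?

After mixing, V = 61 mL + 460 mL = 521 mL.
[Pb²⁺] = (1.8×10⁻⁶)(61)/521 = 2.1×10⁻⁷ M
[SO₄²⁻] = (3.7×10⁻⁴)(460)/521 = 3.3×10⁻⁴ M
Q = [Pb²⁺][SO₄²⁻] = 6.9×10⁻¹¹
Since Q (6.9×10⁻¹¹) is less than Ksp (3.4×10⁻⁸), no PbSO₄ precipitates.

No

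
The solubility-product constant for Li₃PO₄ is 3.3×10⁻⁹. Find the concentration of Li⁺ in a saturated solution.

1.0×10⁻² M

Li₃PO₄(s) ⇌ 3 Li⁺(aq) + PO₄³⁻(aq)
For each mole of Li₃PO₄ that dissolves per liter, [Li⁺] = 3s and [PO₄³⁻] = s; let s denote this solubility.
Ksp = [Li⁺]^3[PO₄³⁻] = (3s)^3 · s = 27s^4 = 3.3×10⁻⁹
s = 3.3×10⁻³ mol L⁻¹
[Li⁺] = 3s = 1.0×10⁻² mol L⁻¹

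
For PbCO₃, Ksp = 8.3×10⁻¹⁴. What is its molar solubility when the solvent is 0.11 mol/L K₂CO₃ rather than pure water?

7.5×10⁻¹³ M

PbCO₃(s) ⇌ Pb²⁺(aq) + CO₃²⁻(aq)
Let s be the solubility of PbCO₃ here. The common ion gives [CO₃²⁻] ≈ 0.11 mol/L, and [Pb²⁺] = s.
Ksp = [Pb²⁺][CO₃²⁻] = s(0.11)
s = 8.3×10⁻¹⁴ / (0.11) = 7.5×10⁻¹³
s = 7.5×10⁻¹³ mol/L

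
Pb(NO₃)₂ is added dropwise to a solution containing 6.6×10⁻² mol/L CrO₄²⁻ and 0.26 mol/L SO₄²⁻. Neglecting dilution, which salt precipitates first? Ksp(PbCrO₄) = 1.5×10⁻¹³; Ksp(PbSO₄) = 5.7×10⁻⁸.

PbCrO₄

Each salt precipitates once Q = Ksp for that salt.
For PbCrO₄: [Pb²⁺] = (Ksp/[CrO₄²⁻]) = 2.3×10⁻¹² mol/L
For PbSO₄: [Pb²⁺] = (Ksp/[SO₄²⁻]) = 2.2×10⁻⁷ mol/L
Since PbCrO₄ needs less Pb²⁺ to reach saturation, it precipitates first.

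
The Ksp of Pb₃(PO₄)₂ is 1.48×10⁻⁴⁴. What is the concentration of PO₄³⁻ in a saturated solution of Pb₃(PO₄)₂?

Pb₃(PO₄)₂(s) ⇌ 3 Pb²⁺(aq) + 2 PO₄³⁻(aq)
If s mol/L of Pb₃(PO₄)₂ dissolves, [Pb²⁺] = 3s and [PO₄³⁻] = 2s.
Ksp = [Pb²⁺]^3[PO₄³⁻]^2 = (3s)^3 · (2s)^2 = 108s^5 = 1.48×10⁻⁴⁴
s = 6.72×10⁻¹⁰ mol L⁻¹
[PO₄³⁻] = 2s = 1.34×10⁻⁹ mol L⁻¹

1.34×10⁻⁹ M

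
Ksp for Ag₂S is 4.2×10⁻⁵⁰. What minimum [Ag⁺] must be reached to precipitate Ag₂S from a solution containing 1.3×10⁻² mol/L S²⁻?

Precipitation begins when Q = Ksp.
Ag₂S(s) ⇌ 2 Ag⁺(aq) + S²⁻(aq)
Ksp = [Ag⁺]^2[S²⁻] = [Ag⁺]^2(1.3×10⁻²)
[Ag⁺]^2 = 4.2×10⁻⁵⁰ / (1.3×10⁻²) = 3.2×10⁻⁴⁸
[Ag⁺] = 1.8×10⁻²⁴ mol/L

1.8×10⁻²⁴ M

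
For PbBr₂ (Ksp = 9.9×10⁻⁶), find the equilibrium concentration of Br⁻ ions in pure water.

2.7×10⁻² M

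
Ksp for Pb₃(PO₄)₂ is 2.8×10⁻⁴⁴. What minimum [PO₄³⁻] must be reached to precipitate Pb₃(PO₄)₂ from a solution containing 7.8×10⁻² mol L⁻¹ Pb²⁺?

7.7×10⁻²¹ M

The threshold for precipitation is Q = Ksp.
Pb₃(PO₄)₂(s) ⇌ 3 Pb²⁺(aq) + 2 PO₄³⁻(aq)
Ksp = [Pb²⁺]^3[PO₄³⁻]^2 = [PO₄³⁻]^2(7.8×10⁻²)^3
[PO₄³⁻]^2 = 2.8×10⁻⁴⁴ / (7.8×10⁻²)^3 = 5.9×10⁻⁴¹
[PO₄³⁻] = 7.7×10⁻²¹ mol L⁻¹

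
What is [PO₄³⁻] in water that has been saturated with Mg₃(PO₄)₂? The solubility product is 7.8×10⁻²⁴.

1.9×10⁻⁵ M

Mg₃(PO₄)₂(s) ⇌ 3 Mg²⁺(aq) + 2 PO₄³⁻(aq)
If s mol/L of Mg₃(PO₄)₂ dissolves, [Mg²⁺] = 3s and [PO₄³⁻] = 2s.
Ksp = [Mg²⁺]^3[PO₄³⁻]^2 = (3s)^3 · (2s)^2 = 108s^5 = 7.8×10⁻²⁴
s = 9.4×10⁻⁶ M
[PO₄³⁻] = 2s = 1.9×10⁻⁵ M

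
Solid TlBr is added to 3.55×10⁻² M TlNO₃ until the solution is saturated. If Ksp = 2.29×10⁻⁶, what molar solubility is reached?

6.45×10⁻⁵ M

TlBr(s) ⇌ Tl⁺(aq) + Br⁻(aq)
Let s be the solubility of TlBr here. The common ion gives [Tl⁺] ≈ 3.55×10⁻² M, and [Br⁻] = s.
Ksp = [Tl⁺][Br⁻] = (3.55×10⁻²)s
s = 2.29×10⁻⁶ / (3.55×10⁻²) = 6.45×10⁻⁵
s = 6.45×10⁻⁵ M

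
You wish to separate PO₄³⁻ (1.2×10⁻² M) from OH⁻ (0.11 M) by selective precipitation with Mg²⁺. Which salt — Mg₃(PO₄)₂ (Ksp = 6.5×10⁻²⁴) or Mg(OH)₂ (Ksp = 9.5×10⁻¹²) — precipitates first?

Mg(OH)₂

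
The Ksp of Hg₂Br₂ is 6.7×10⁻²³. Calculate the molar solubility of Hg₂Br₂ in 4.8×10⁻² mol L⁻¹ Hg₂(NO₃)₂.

Hg₂Br₂(s) ⇌ Hg₂²⁺(aq) + 2 Br⁻(aq)
Hg₂²⁺ is already present at 4.8×10⁻² mol L⁻¹. If s mol/L of Hg₂Br₂ dissolves, [Br⁻] = 2s while [Hg₂²⁺] ≈ 4.8×10⁻² mol L⁻¹.
Ksp = [Hg₂²⁺][Br⁻]^2 = (4.8×10⁻²)(2s)^2
(2s)^2 = 6.7×10⁻²³ / (4.8×10⁻²) = 1.4×10⁻²¹
s = 1.9×10⁻¹¹ mol L⁻¹

1.9×10⁻¹¹ M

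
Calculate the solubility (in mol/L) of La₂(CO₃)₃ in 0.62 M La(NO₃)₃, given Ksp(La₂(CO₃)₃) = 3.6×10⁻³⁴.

3.3×10⁻¹² M

La₂(CO₃)₃(s) ⇌ 2 La³⁺(aq) + 3 CO₃²⁻(aq)
The solution already contains La³⁺ at 0.62 M. Let s be the molar solubility of La₂(CO₃)₃.
[La³⁺] ≈ 0.62 M (common ion dominates); [CO₃²⁻] = 3s.
Ksp = [La³⁺]^2[CO₃²⁻]^3 = (0.62)^2(3s)^3
(3s)^3 = 3.6×10⁻³⁴ / (0.62)^2 = 9.4×10⁻³⁴
s = 3.3×10⁻¹² M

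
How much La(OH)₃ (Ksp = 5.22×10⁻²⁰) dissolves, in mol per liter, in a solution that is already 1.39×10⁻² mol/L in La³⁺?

La(OH)₃(s) ⇌ La³⁺(aq) + 3 OH⁻(aq)
Let s be the solubility of La(OH)₃ here. The common ion gives [La³⁺] ≈ 1.39×10⁻² mol/L, and [OH⁻] = 3s.
Ksp = [La³⁺][OH⁻]^3 = (1.39×10⁻²)(3s)^3
(3s)^3 = 5.22×10⁻²⁰ / (1.39×10⁻²) = 3.76×10⁻¹⁸
s = 5.18×10⁻⁷ mol/L

5.18×10⁻⁷ M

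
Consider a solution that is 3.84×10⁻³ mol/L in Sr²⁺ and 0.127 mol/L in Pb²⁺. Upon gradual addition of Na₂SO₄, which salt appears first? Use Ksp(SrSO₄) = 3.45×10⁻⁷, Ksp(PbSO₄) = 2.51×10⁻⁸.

Each salt precipitates once Q = Ksp for that salt.
For SrSO₄: [SO₄²⁻] = (Ksp/[Sr²⁺]) = 8.98×10⁻⁵ mol/L
For PbSO₄: [SO₄²⁻] = (Ksp/[Pb²⁺]) = 1.98×10⁻⁷ mol/L
Since PbSO₄ needs less SO₄²⁻ to reach saturation, it precipitates first.

PbSO₄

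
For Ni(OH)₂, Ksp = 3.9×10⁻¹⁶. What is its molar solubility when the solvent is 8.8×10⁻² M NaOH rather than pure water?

Ni(OH)₂(s) ⇌ Ni²⁺(aq) + 2 OH⁻(aq)
OH⁻ is already present at 8.8×10⁻² M. If s mol/L of Ni(OH)₂ dissolves, [Ni²⁺] = s while [OH⁻] ≈ 8.8×10⁻² M.
Ksp = [Ni²⁺][OH⁻]^2 = s(8.8×10⁻²)^2
s = 3.9×10⁻¹⁶ / (8.8×10⁻²)^2 = 5.0×10⁻¹⁴
s = 5.0×10⁻¹⁴ M

5.0×10⁻¹⁴ M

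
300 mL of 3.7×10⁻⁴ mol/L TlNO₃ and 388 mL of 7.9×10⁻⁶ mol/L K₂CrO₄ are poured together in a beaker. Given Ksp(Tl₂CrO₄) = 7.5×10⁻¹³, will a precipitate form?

Total volume after mixing = 300 + 388 = 688 mL.
[Tl⁺] = (3.7×10⁻⁴)(300)/688 = 1.6×10⁻⁴ mol/L
[CrO₄²⁻] = (7.9×10⁻⁶)(388)/688 = 4.5×10⁻⁶ mol/L
Q = [Tl⁺]^2[CrO₄²⁻] = 1.2×10⁻¹³
Q < Ksp (1.2×10⁻¹³ vs 7.5×10⁻¹³); the solution remains unsaturated and no precipitate forms.

No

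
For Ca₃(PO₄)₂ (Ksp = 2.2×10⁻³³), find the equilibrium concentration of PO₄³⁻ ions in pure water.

2.3×10⁻⁷ M

Ca₃(PO₄)₂(s) ⇌ 3 Ca²⁺(aq) + 2 PO₄³⁻(aq)
With molar solubility s: [Ca²⁺] = 3s, [PO₄³⁻] = 2s.
Ksp = [Ca²⁺]^3[PO₄³⁻]^2 = (3s)^3 · (2s)^2 = 108s^5 = 2.2×10⁻³³
s = 1.2×10⁻⁷ mol L⁻¹
[PO₄³⁻] = 2s = 2.3×10⁻⁷ mol L⁻¹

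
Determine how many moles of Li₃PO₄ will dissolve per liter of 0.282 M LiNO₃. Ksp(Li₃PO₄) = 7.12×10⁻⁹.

3.17×10⁻⁷ M

Li₃PO₄(s) ⇌ 3 Li⁺(aq) + PO₄³⁻(aq)
The solution already contains Li⁺ at 0.282 M. Let s be the molar solubility of Li₃PO₄.
[Li⁺] ≈ 0.282 M (common ion dominates); [PO₄³⁻] = s.
Ksp = [Li⁺]^3[PO₄³⁻] = (0.282)^3s
s = 7.12×10⁻⁹ / (0.282)^3 = 3.17×10⁻⁷
s = 3.17×10⁻⁷ M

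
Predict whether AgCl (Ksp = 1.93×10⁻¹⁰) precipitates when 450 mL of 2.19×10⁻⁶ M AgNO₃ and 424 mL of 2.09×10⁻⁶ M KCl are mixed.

No

The combined volume is 874 mL.
[Ag⁺] = (2.19×10⁻⁶)(450)/874 = 1.13×10⁻⁶ M
[Cl⁻] = (2.09×10⁻⁶)(424)/874 = 1.01×10⁻⁶ M
Q = [Ag⁺][Cl⁻] = 1.14×10⁻¹²
Q = 1.14×10⁻¹² < Ksp = 1.93×10⁻¹⁰, so the solution is unsaturated and no precipitate forms.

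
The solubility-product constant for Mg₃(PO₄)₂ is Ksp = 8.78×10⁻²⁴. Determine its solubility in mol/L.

Mg₃(PO₄)₂(s) ⇌ 3 Mg²⁺(aq) + 2 PO₄³⁻(aq)
If s mol/L of Mg₃(PO₄)₂ dissolves, [Mg²⁺] = 3s and [PO₄³⁻] = 2s.
Ksp = [Mg²⁺]^3[PO₄³⁻]^2 = (3s)^3 · (2s)^2 = 108s^5
108s^5 = 8.78×10⁻²⁴  ⇒  s^5 = 8.13×10⁻²⁶
s = 9.59×10⁻⁶ M

9.59×10⁻⁶ M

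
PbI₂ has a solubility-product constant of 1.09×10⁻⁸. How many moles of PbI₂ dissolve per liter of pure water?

PbI₂(s) ⇌ Pb²⁺(aq) + 2 I⁻(aq)
Let s be the molar solubility. Then [Pb²⁺] = s and [I⁻] = 2s.
Ksp = [Pb²⁺][I⁻]^2 = s · (2s)^2 = 4s^3
4s^3 = 1.09×10⁻⁸  ⇒  s^3 = 2.73×10⁻⁹
s = (2.73×10⁻⁹)^(1/3) = 1.40×10⁻³ mol/L

1.40×10⁻³ M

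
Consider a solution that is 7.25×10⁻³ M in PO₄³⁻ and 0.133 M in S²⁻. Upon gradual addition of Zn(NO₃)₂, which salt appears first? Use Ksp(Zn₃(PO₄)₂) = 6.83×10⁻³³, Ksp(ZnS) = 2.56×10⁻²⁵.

ZnS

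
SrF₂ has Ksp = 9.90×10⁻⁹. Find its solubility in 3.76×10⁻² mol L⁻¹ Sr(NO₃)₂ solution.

SrF₂(s) ⇌ Sr²⁺(aq) + 2 F⁻(aq)
The solution already contains Sr²⁺ at 3.76×10⁻² mol L⁻¹. Let s be the molar solubility of SrF₂.
[Sr²⁺] ≈ 3.76×10⁻² mol L⁻¹ (common ion dominates); [F⁻] = 2s.
Ksp = [Sr²⁺][F⁻]^2 = (3.76×10⁻²)(2s)^2
(2s)^2 = 9.90×10⁻⁹ / (3.76×10⁻²) = 2.63×10⁻⁷
s = 2.57×10⁻⁴ mol L⁻¹

2.57×10⁻⁴ M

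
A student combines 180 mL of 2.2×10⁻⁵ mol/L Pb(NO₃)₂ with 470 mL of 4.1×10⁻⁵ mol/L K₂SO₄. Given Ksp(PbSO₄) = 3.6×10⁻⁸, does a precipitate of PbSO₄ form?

After mixing, V = 180 mL + 470 mL = 650 mL.
[Pb²⁺] = (2.2×10⁻⁵)(180)/650 = 6.1×10⁻⁶ mol/L
[SO₄²⁻] = (4.1×10⁻⁵)(470)/650 = 3.0×10⁻⁵ mol/L
Q = [Pb²⁺][SO₄²⁻] = 1.8×10⁻¹⁰
Since Q (1.8×10⁻¹⁰) is less than Ksp (3.6×10⁻⁸), no PbSO₄ precipitates.

No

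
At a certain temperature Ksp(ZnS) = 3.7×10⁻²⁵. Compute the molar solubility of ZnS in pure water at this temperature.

6.1×10⁻¹³ M

ZnS(s) ⇌ Zn²⁺(aq) + S²⁻(aq)
With molar solubility s: [Zn²⁺] = s, [S²⁻] = s.
Ksp = [Zn²⁺][S²⁻] = s · s = s^2
s^2 = 3.7×10⁻²⁵
s = (3.7×10⁻²⁵)^(1/2) = 6.1×10⁻¹³ M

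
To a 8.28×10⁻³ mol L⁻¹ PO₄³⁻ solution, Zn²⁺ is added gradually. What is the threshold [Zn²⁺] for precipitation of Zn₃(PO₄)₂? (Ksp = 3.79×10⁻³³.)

Each salt precipitates once Q = Ksp for that salt.
Zn₃(PO₄)₂(s) ⇌ 3 Zn²⁺(aq) + 2 PO₄³⁻(aq)
Ksp = [Zn²⁺]^3[PO₄³⁻]^2 = [Zn²⁺]^3(8.28×10⁻³)^2
[Zn²⁺]^3 = 3.79×10⁻³³ / (8.28×10⁻³)^2 = 5.53×10⁻²⁹
[Zn²⁺] = 3.81×10⁻¹⁰ mol L⁻¹

3.81×10⁻¹⁰ M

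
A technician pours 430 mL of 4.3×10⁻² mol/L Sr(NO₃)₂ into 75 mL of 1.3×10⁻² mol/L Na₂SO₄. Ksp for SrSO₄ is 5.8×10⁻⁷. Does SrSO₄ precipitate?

After mixing, V = 430 mL + 75 mL = 505 mL.
[Sr²⁺] = (4.3×10⁻²)(430)/505 = 3.7×10⁻² mol/L
[SO₄²⁻] = (1.3×10⁻²)(75)/505 = 1.9×10⁻³ mol/L
Q = [Sr²⁺][SO₄²⁻] = 7.1×10⁻⁵
Q = 7.1×10⁻⁵ > Ksp = 5.8×10⁻⁷, so the solution is supersaturated and SrSO₄ precipitates.

Yes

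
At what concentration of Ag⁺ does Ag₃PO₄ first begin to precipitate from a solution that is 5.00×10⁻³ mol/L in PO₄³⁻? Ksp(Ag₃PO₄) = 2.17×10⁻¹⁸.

Precipitation begins when Q = Ksp.
Ag₃PO₄(s) ⇌ 3 Ag⁺(aq) + PO₄³⁻(aq)
Ksp = [Ag⁺]^3[PO₄³⁻] = [Ag⁺]^3(5.00×10⁻³)
[Ag⁺]^3 = 2.17×10⁻¹⁸ / (5.00×10⁻³) = 4.34×10⁻¹⁶
[Ag⁺] = 7.57×10⁻⁶ mol/L

7.57×10⁻⁶ M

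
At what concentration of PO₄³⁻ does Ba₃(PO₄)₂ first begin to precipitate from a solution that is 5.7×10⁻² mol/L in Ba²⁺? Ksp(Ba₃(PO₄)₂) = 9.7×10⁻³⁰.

Precipitation begins when Q = Ksp.
Ba₃(PO₄)₂(s) ⇌ 3 Ba²⁺(aq) + 2 PO₄³⁻(aq)
Ksp = [Ba²⁺]^3[PO₄³⁻]^2 = [PO₄³⁻]^2(5.7×10⁻²)^3
[PO₄³⁻]^2 = 9.7×10⁻³⁰ / (5.7×10⁻²)^3 = 5.2×10⁻²⁶
[PO₄³⁻] = 2.3×10⁻¹³ mol/L

2.3×10⁻¹³ M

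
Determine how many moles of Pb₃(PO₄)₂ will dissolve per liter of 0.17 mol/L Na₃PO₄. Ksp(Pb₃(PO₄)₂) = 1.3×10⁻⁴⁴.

2.6×10⁻¹⁵ M

Pb₃(PO₄)₂(s) ⇌ 3 Pb²⁺(aq) + 2 PO₄³⁻(aq)
With PO₄³⁻ already at 0.17 mol/L and s small, take [PO₄³⁻] ≈ 0.17 mol/L and [Pb²⁺] = 3s.
Ksp = [Pb²⁺]^3[PO₄³⁻]^2 = (3s)^3(0.17)^2
(3s)^3 = 1.3×10⁻⁴⁴ / (0.17)^2 = 4.5×10⁻⁴³
s = 2.6×10⁻¹⁵ mol/L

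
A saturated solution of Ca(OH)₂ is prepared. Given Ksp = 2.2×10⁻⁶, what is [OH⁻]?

Ca(OH)₂(s) ⇌ Ca²⁺(aq) + 2 OH⁻(aq)
If s mol/L of Ca(OH)₂ dissolves, [Ca²⁺] = s and [OH⁻] = 2s.
Ksp = [Ca²⁺][OH⁻]^2 = s · (2s)^2 = 4s^3 = 2.2×10⁻⁶
s = 8.2×10⁻³ M
[OH⁻] = 2s = 1.6×10⁻² M

1.6×10⁻² M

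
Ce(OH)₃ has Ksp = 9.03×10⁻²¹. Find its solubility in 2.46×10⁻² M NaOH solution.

Ce(OH)₃(s) ⇌ Ce³⁺(aq) + 3 OH⁻(aq)
Let s be the solubility of Ce(OH)₃ here. The common ion gives [OH⁻] ≈ 2.46×10⁻² M, and [Ce³⁺] = s.
Ksp = [Ce³⁺][OH⁻]^3 = s(2.46×10⁻²)^3
s = 9.03×10⁻²¹ / (2.46×10⁻²)^3 = 6.07×10⁻¹⁶
s = 6.07×10⁻¹⁶ M

6.07×10⁻¹⁶ M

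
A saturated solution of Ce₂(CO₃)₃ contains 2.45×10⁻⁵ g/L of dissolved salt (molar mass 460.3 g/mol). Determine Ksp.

Convert to molarity: s = 2.45×10⁻⁵ / 460.3 = 5.3226×10⁻⁸ mol/L
Ce₂(CO₃)₃(s) ⇌ 2 Ce³⁺(aq) + 3 CO₃²⁻(aq)
Let s be the molar solubility. Then [Ce³⁺] = 2s and [CO₃²⁻] = 3s.
Ksp = [Ce³⁺]^2[CO₃²⁻]^3 = (2s)^2 · (3s)^3 = 108s^5
Ksp = 108 × (5.3226×10⁻⁸)^5 = 4.61×10⁻³⁵

Ksp = 4.61×10⁻³⁵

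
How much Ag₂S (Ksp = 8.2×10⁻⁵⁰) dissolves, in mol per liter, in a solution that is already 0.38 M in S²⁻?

2.3×10⁻²⁵ M

Ag₂S(s) ⇌ 2 Ag⁺(aq) + S²⁻(aq)
Let s be the solubility of Ag₂S here. The common ion gives [S²⁻] ≈ 0.38 M, and [Ag⁺] = 2s.
Ksp = [Ag⁺]^2[S²⁻] = (2s)^2(0.38)
(2s)^2 = 8.2×10⁻⁵⁰ / (0.38) = 2.2×10⁻⁴⁹
s = 2.3×10⁻²⁵ M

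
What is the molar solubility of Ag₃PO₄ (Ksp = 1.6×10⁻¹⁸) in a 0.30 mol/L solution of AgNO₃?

Ag₃PO₄(s) ⇌ 3 Ag⁺(aq) + PO₄³⁻(aq)
The solution already contains Ag⁺ at 0.30 mol/L. Let s be the molar solubility of Ag₃PO₄.
[Ag⁺] ≈ 0.30 mol/L (common ion dominates); [PO₄³⁻] = s.
Ksp = [Ag⁺]^3[PO₄³⁻] = (0.30)^3s
s = 1.6×10⁻¹⁸ / (0.30)^3 = 5.9×10⁻¹⁷
s = 5.9×10⁻¹⁷ mol/L

5.9×10⁻¹⁷ M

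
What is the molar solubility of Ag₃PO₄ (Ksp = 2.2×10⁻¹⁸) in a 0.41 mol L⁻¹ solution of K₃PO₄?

5.8×10⁻⁷ M

Ag₃PO₄(s) ⇌ 3 Ag⁺(aq) + PO₄³⁻(aq)
Let s be the solubility of Ag₃PO₄ here. The common ion gives [PO₄³⁻] ≈ 0.41 mol L⁻¹, and [Ag⁺] = 3s.
Ksp = [Ag⁺]^3[PO₄³⁻] = (3s)^3(0.41)
(3s)^3 = 2.2×10⁻¹⁸ / (0.41) = 5.4×10⁻¹⁸
s = 5.8×10⁻⁷ mol L⁻¹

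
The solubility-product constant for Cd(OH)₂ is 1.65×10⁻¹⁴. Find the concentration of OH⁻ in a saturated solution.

3.21×10⁻⁵ M

Cd(OH)₂(s) ⇌ Cd²⁺(aq) + 2 OH⁻(aq)
With molar solubility s: [Cd²⁺] = s, [OH⁻] = 2s.
Ksp = [Cd²⁺][OH⁻]^2 = s · (2s)^2 = 4s^3 = 1.65×10⁻¹⁴
s = 1.60×10⁻⁵ mol/L
[OH⁻] = 2s = 3.21×10⁻⁵ mol/L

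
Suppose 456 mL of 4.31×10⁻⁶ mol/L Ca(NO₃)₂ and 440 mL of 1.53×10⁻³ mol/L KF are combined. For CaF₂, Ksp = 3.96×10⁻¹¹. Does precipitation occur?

No

After mixing, V = 456 mL + 440 mL = 896 mL.
[Ca²⁺] = (4.31×10⁻⁶)(456)/896 = 2.19×10⁻⁶ mol/L
[F⁻] = (1.53×10⁻³)(440)/896 = 7.51×10⁻⁴ mol/L
Q = [Ca²⁺][F⁻]^2 = 1.24×10⁻¹²
Q = 1.24×10⁻¹² < Ksp = 3.96×10⁻¹¹, so the solution is unsaturated and no precipitate forms.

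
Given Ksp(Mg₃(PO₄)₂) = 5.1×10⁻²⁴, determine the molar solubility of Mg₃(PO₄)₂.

Mg₃(PO₄)₂(s) ⇌ 3 Mg²⁺(aq) + 2 PO₄³⁻(aq)
Let s be the molar solubility. Then [Mg²⁺] = 3s and [PO₄³⁻] = 2s.
Ksp = [Mg²⁺]^3[PO₄³⁻]^2 = (3s)^3 · (2s)^2 = 108s^5
108s^5 = 5.1×10⁻²⁴  ⇒  s^5 = 4.7×10⁻²⁶
Taking the 5th root, s = 8.6×10⁻⁶ mol L⁻¹.

8.6×10⁻⁶ M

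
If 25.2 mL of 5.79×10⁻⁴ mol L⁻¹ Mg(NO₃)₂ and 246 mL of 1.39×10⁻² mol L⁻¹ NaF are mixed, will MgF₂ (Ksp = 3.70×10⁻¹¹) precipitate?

Total volume after mixing = 25.2 + 246 = 271.2 mL.
[Mg²⁺] = (5.79×10⁻⁴)(25.2)/271.2 = 5.38×10⁻⁵ mol L⁻¹
[F⁻] = (1.39×10⁻²)(246)/271.2 = 1.26×10⁻² mol L⁻¹
Q = [Mg²⁺][F⁻]^2 = 8.55×10⁻⁹
Because Q > Ksp (8.55×10⁻⁹ vs 3.70×10⁻¹¹), a precipitate of MgF₂ forms.

Yes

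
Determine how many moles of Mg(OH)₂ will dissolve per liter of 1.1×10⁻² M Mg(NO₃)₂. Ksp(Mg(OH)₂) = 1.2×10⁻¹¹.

Mg(OH)₂(s) ⇌ Mg²⁺(aq) + 2 OH⁻(aq)
Mg²⁺ is already present at 1.1×10⁻² M. If s mol/L of Mg(OH)₂ dissolves, [OH⁻] = 2s while [Mg²⁺] ≈ 1.1×10⁻² M.
Ksp = [Mg²⁺][OH⁻]^2 = (1.1×10⁻²)(2s)^2
(2s)^2 = 1.2×10⁻¹¹ / (1.1×10⁻²) = 1.1×10⁻⁹
s = 1.7×10⁻⁵ M

1.7×10⁻⁵ M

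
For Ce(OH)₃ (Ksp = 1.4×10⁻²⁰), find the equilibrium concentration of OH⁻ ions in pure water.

1.4×10⁻⁵ M

Ce(OH)₃(s) ⇌ Ce³⁺(aq) + 3 OH⁻(aq)
Call the molar solubility s, so that [Ce³⁺] = s and [OH⁻] = 3s.
Ksp = [Ce³⁺][OH⁻]^3 = s · (3s)^3 = 27s^4 = 1.4×10⁻²⁰
s = 4.8×10⁻⁶ mol/L
[OH⁻] = 3s = 1.4×10⁻⁵ mol/L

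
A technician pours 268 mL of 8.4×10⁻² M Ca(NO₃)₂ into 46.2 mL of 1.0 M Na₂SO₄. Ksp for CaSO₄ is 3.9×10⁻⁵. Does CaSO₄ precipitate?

Yes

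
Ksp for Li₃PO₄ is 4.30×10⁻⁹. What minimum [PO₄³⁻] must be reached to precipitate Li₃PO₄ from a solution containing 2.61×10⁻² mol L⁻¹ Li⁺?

Each salt precipitates once Q = Ksp for that salt.
Li₃PO₄(s) ⇌ 3 Li⁺(aq) + PO₄³⁻(aq)
Ksp = [Li⁺]^3[PO₄³⁻] = [PO₄³⁻](2.61×10⁻²)^3
[PO₄³⁻] = 4.30×10⁻⁹ / (2.61×10⁻²)^3 = 2.42×10⁻⁴
[PO₄³⁻] = 2.42×10⁻⁴ mol L⁻¹

2.42×10⁻⁴ M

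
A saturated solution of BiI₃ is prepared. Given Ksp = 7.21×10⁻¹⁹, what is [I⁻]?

BiI₃(s) ⇌ Bi³⁺(aq) + 3 I⁻(aq)
With molar solubility s: [Bi³⁺] = s, [I⁻] = 3s.
Ksp = [Bi³⁺][I⁻]^3 = s · (3s)^3 = 27s^4 = 7.21×10⁻¹⁹
s = 1.28×10⁻⁵ M
[I⁻] = 3s = 3.83×10⁻⁵ M

3.83×10⁻⁵ M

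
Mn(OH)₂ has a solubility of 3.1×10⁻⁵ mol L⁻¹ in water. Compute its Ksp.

Mn(OH)₂(s) ⇌ Mn²⁺(aq) + 2 OH⁻(aq)
Let s be the molar solubility. Then [Mn²⁺] = s and [OH⁻] = 2s.
Ksp = [Mn²⁺][OH⁻]^2 = s · (2s)^2 = 4s^3
Ksp = 4 × (3.1×10⁻⁵)^3 = 1.2×10⁻¹³

Ksp = 1.2×10⁻¹³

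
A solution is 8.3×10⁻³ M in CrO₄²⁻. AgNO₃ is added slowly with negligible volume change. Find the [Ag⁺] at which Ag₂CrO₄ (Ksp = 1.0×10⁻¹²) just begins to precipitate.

A salt starts to precipitate once the ion product Q reaches its Ksp.
Ag₂CrO₄(s) ⇌ 2 Ag⁺(aq) + CrO₄²⁻(aq)
Ksp = [Ag⁺]^2[CrO₄²⁻] = [Ag⁺]^2(8.3×10⁻³)
[Ag⁺]^2 = 1.0×10⁻¹² / (8.3×10⁻³) = 1.2×10⁻¹⁰
[Ag⁺] = 1.1×10⁻⁵ M

1.1×10⁻⁵ M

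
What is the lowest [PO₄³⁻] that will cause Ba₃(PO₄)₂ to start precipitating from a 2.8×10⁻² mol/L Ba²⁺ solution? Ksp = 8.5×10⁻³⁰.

A salt starts to precipitate once the ion product Q reaches its Ksp.
Ba₃(PO₄)₂(s) ⇌ 3 Ba²⁺(aq) + 2 PO₄³⁻(aq)
Ksp = [Ba²⁺]^3[PO₄³⁻]^2 = [PO₄³⁻]^2(2.8×10⁻²)^3
[PO₄³⁻]^2 = 8.5×10⁻³⁰ / (2.8×10⁻²)^3 = 3.9×10⁻²⁵
[PO₄³⁻] = 6.2×10⁻¹³ mol/L

6.2×10⁻¹³ M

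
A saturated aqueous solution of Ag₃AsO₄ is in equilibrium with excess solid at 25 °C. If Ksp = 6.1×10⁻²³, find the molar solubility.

Ag₃AsO₄(s) ⇌ 3 Ag⁺(aq) + AsO₄³⁻(aq)
Call the molar solubility s, so that [Ag⁺] = 3s and [AsO₄³⁻] = s.
Ksp = [Ag⁺]^3[AsO₄³⁻] = (3s)^3 · s = 27s^4
27s^4 = 6.1×10⁻²³  ⇒  s^4 = 2.3×10⁻²⁴
s = (2.3×10⁻²⁴)^(1/4) = 1.2×10⁻⁶ M

1.2×10⁻⁶ M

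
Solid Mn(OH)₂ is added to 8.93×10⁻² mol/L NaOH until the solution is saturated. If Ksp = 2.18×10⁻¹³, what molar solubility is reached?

Mn(OH)₂(s) ⇌ Mn²⁺(aq) + 2 OH⁻(aq)
With OH⁻ already at 8.93×10⁻² mol/L and s small, take [OH⁻] ≈ 8.93×10⁻² mol/L and [Mn²⁺] = s.
Ksp = [Mn²⁺][OH⁻]^2 = s(8.93×10⁻²)^2
s = 2.18×10⁻¹³ / (8.93×10⁻²)^2 = 2.73×10⁻¹¹
s = 2.73×10⁻¹¹ mol/L

2.73×10⁻¹¹ M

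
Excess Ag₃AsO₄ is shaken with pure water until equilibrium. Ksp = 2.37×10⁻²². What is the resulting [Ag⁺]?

Ag₃AsO₄(s) ⇌ 3 Ag⁺(aq) + AsO₄³⁻(aq)
If s mol/L of Ag₃AsO₄ dissolves, [Ag⁺] = 3s and [AsO₄³⁻] = s.
Ksp = [Ag⁺]^3[AsO₄³⁻] = (3s)^3 · s = 27s^4 = 2.37×10⁻²²
s = 1.72×10⁻⁶ mol/L
[Ag⁺] = 3s = 5.16×10⁻⁶ mol/L

5.16×10⁻⁶ M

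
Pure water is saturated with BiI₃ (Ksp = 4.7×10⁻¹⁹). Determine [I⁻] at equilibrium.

BiI₃(s) ⇌ Bi³⁺(aq) + 3 I⁻(aq)
If s mol/L of BiI₃ dissolves, [Bi³⁺] = s and [I⁻] = 3s.
Ksp = [Bi³⁺][I⁻]^3 = s · (3s)^3 = 27s^4 = 4.7×10⁻¹⁹
s = 1.1×10⁻⁵ mol/L
[I⁻] = 3s = 3.4×10⁻⁵ mol/L

3.4×10⁻⁵ M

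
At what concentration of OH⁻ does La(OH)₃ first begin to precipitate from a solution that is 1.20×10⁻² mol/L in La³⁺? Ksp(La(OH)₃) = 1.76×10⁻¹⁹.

Precipitation begins when Q = Ksp.
La(OH)₃(s) ⇌ La³⁺(aq) + 3 OH⁻(aq)
Ksp = [La³⁺][OH⁻]^3 = [OH⁻]^3(1.20×10⁻²)
[OH⁻]^3 = 1.76×10⁻¹⁹ / (1.20×10⁻²) = 1.47×10⁻¹⁷
[OH⁻] = 2.45×10⁻⁶ mol/L

2.45×10⁻⁶ M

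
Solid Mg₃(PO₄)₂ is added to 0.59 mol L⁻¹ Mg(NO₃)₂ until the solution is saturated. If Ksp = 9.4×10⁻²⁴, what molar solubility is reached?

3.4×10⁻¹² M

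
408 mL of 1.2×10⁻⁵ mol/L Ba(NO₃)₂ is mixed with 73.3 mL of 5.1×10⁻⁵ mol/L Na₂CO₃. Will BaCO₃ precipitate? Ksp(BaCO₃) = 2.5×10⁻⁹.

No

After mixing, V = 408 mL + 73.3 mL = 481.3 mL.
[Ba²⁺] = (1.2×10⁻⁵)(408)/481.3 = 1.0×10⁻⁵ mol/L
[CO₃²⁻] = (5.1×10⁻⁵)(73.3)/481.3 = 7.8×10⁻⁶ mol/L
Q = [Ba²⁺][CO₃²⁻] = 7.9×10⁻¹¹
Since Q (7.9×10⁻¹¹) is less than Ksp (2.5×10⁻⁹), no BaCO₃ precipitates.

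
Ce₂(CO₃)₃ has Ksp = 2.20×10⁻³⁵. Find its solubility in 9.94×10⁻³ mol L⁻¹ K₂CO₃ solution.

Ce₂(CO₃)₃(s) ⇌ 2 Ce³⁺(aq) + 3 CO₃²⁻(aq)
Let s be the solubility of Ce₂(CO₃)₃ here. The common ion gives [CO₃²⁻] ≈ 9.94×10⁻³ mol L⁻¹, and [Ce³⁺] = 2s.
Ksp = [Ce³⁺]^2[CO₃²⁻]^3 = (2s)^2(9.94×10⁻³)^3
(2s)^2 = 2.20×10⁻³⁵ / (9.94×10⁻³)^3 = 2.24×10⁻²⁹
s = 2.37×10⁻¹⁵ mol L⁻¹

2.37×10⁻¹⁵ M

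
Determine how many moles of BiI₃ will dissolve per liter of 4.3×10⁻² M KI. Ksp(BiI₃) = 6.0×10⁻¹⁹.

7.5×10⁻¹⁵ M

BiI₃(s) ⇌ Bi³⁺(aq) + 3 I⁻(aq)
With I⁻ already at 4.3×10⁻² M and s small, take [I⁻] ≈ 4.3×10⁻² M and [Bi³⁺] = s.
Ksp = [Bi³⁺][I⁻]^3 = s(4.3×10⁻²)^3
s = 6.0×10⁻¹⁹ / (4.3×10⁻²)^3 = 7.5×10⁻¹⁵
s = 7.5×10⁻¹⁵ M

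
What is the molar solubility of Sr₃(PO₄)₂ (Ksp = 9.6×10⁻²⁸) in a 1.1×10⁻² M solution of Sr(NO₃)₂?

Sr₃(PO₄)₂(s) ⇌ 3 Sr²⁺(aq) + 2 PO₄³⁻(aq)
Sr²⁺ is already present at 1.1×10⁻² M. If s mol/L of Sr₃(PO₄)₂ dissolves, [PO₄³⁻] = 2s while [Sr²⁺] ≈ 1.1×10⁻² M.
Ksp = [Sr²⁺]^3[PO₄³⁻]^2 = (1.1×10⁻²)^3(2s)^2
(2s)^2 = 9.6×10⁻²⁸ / (1.1×10⁻²)^3 = 7.2×10⁻²²
s = 1.3×10⁻¹¹ M

1.3×10⁻¹¹ M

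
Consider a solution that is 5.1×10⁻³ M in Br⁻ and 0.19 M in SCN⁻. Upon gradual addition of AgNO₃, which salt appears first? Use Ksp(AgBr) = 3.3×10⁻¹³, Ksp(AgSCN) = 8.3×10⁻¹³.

The threshold for precipitation is Q = Ksp.
For AgBr: [Ag⁺] = (Ksp/[Br⁻]) = 6.5×10⁻¹¹ M
For AgSCN: [Ag⁺] = (Ksp/[SCN⁻]) = 4.4×10⁻¹² M
The smaller threshold [Ag⁺] is reached first, so AgSCN precipitates first.

AgSCN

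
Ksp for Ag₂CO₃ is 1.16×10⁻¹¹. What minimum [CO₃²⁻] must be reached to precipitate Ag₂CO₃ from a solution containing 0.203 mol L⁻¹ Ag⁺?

Precipitation begins when Q = Ksp.
Ag₂CO₃(s) ⇌ 2 Ag⁺(aq) + CO₃²⁻(aq)
Ksp = [Ag⁺]^2[CO₃²⁻] = [CO₃²⁻](0.203)^2
[CO₃²⁻] = 1.16×10⁻¹¹ / (0.203)^2 = 2.81×10⁻¹⁰
[CO₃²⁻] = 2.81×10⁻¹⁰ mol L⁻¹

2.81×10⁻¹⁰ M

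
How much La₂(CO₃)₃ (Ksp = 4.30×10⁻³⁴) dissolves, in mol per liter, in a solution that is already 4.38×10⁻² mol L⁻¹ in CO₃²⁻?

1.13×10⁻¹⁵ M

La₂(CO₃)₃(s) ⇌ 2 La³⁺(aq) + 3 CO₃²⁻(aq)
Let s be the solubility of La₂(CO₃)₃ here. The common ion gives [CO₃²⁻] ≈ 4.38×10⁻² mol L⁻¹, and [La³⁺] = 2s.
Ksp = [La³⁺]^2[CO₃²⁻]^3 = (2s)^2(4.38×10⁻²)^3
(2s)^2 = 4.30×10⁻³⁴ / (4.38×10⁻²)^3 = 5.12×10⁻³⁰
s = 1.13×10⁻¹⁵ mol L⁻¹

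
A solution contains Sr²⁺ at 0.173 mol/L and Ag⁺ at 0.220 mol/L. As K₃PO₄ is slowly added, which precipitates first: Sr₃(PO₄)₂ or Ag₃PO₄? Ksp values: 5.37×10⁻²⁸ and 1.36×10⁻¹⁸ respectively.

Ag₃PO₄

Precipitation begins when Q = Ksp.
For Sr₃(PO₄)₂: [PO₄³⁻] = (Ksp/[Sr²⁺]^3)^(1/2) = 3.22×10⁻¹³ mol/L
For Ag₃PO₄: [PO₄³⁻] = (Ksp/[Ag⁺]^3) = 1.28×10⁻¹⁶ mol/L
Since Ag₃PO₄ needs less PO₄³⁻ to reach saturation, it precipitates first.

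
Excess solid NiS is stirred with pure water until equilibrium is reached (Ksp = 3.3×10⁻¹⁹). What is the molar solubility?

5.7×10⁻¹⁰ M

NiS(s) ⇌ Ni²⁺(aq) + S²⁻(aq)
With molar solubility s: [Ni²⁺] = s, [S²⁻] = s.
Ksp = [Ni²⁺][S²⁻] = s · s = s^2
s^2 = 3.3×10⁻¹⁹
Taking the 2nd root, s = 5.7×10⁻¹⁰ M.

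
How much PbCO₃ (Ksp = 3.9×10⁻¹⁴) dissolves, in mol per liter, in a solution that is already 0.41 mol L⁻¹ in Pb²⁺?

PbCO₃(s) ⇌ Pb²⁺(aq) + CO₃²⁻(aq)
With Pb²⁺ already at 0.41 mol L⁻¹ and s small, take [Pb²⁺] ≈ 0.41 mol L⁻¹ and [CO₃²⁻] = s.
Ksp = [Pb²⁺][CO₃²⁻] = (0.41)s
s = 3.9×10⁻¹⁴ / (0.41) = 9.5×10⁻¹⁴
s = 9.5×10⁻¹⁴ mol L⁻¹

9.5×10⁻¹⁴ M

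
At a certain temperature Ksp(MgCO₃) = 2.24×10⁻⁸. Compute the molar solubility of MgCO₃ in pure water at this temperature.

MgCO₃(s) ⇌ Mg²⁺(aq) + CO₃²⁻(aq)
If s mol/L of MgCO₃ dissolves, [Mg²⁺] = s and [CO₃²⁻] = s.
Ksp = [Mg²⁺][CO₃²⁻] = s · s = s^2
s^2 = 2.24×10⁻⁸
s = 1.50×10⁻⁴ mol L⁻¹

1.50×10⁻⁴ M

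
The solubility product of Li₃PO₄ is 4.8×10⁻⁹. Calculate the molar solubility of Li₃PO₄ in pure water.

3.7×10⁻³ M

Li₃PO₄(s) ⇌ 3 Li⁺(aq) + PO₄³⁻(aq)
With molar solubility s: [Li⁺] = 3s, [PO₄³⁻] = s.
Ksp = [Li⁺]^3[PO₄³⁻] = (3s)^3 · s = 27s^4
27s^4 = 4.8×10⁻⁹  ⇒  s^4 = 1.8×10⁻¹⁰
Taking the 4th root, s = 3.7×10⁻³ M.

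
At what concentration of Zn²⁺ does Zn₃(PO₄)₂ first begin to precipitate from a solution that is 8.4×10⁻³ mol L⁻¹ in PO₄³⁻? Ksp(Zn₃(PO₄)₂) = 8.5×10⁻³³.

4.9×10⁻¹⁰ M

The threshold for precipitation is Q = Ksp.
Zn₃(PO₄)₂(s) ⇌ 3 Zn²⁺(aq) + 2 PO₄³⁻(aq)
Ksp = [Zn²⁺]^3[PO₄³⁻]^2 = [Zn²⁺]^3(8.4×10⁻³)^2
[Zn²⁺]^3 = 8.5×10⁻³³ / (8.4×10⁻³)^2 = 1.2×10⁻²⁸
[Zn²⁺] = 4.9×10⁻¹⁰ mol L⁻¹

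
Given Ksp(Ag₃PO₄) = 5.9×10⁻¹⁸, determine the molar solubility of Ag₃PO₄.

Ag₃PO₄(s) ⇌ 3 Ag⁺(aq) + PO₄³⁻(aq)
With molar solubility s: [Ag⁺] = 3s, [PO₄³⁻] = s.
Ksp = [Ag⁺]^3[PO₄³⁻] = (3s)^3 · s = 27s^4
27s^4 = 5.9×10⁻¹⁸  ⇒  s^4 = 2.2×10⁻¹⁹
s = (2.2×10⁻¹⁹)^(1/4) = 2.2×10⁻⁵ mol/L

2.2×10⁻⁵ M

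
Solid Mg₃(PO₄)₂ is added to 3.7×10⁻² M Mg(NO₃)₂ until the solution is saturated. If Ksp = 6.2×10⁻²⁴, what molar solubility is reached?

1.7×10⁻¹⁰ M

Mg₃(PO₄)₂(s) ⇌ 3 Mg²⁺(aq) + 2 PO₄³⁻(aq)
Mg²⁺ is already present at 3.7×10⁻² M. If s mol/L of Mg₃(PO₄)₂ dissolves, [PO₄³⁻] = 2s while [Mg²⁺] ≈ 3.7×10⁻² M.
Ksp = [Mg²⁺]^3[PO₄³⁻]^2 = (3.7×10⁻²)^3(2s)^2
(2s)^2 = 6.2×10⁻²⁴ / (3.7×10⁻²)^3 = 1.2×10⁻¹⁹
s = 1.7×10⁻¹⁰ M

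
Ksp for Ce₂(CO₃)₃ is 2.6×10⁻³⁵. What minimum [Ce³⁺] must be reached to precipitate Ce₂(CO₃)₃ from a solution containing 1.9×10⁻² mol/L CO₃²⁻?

Each salt precipitates once Q = Ksp for that salt.
Ce₂(CO₃)₃(s) ⇌ 2 Ce³⁺(aq) + 3 CO₃²⁻(aq)
Ksp = [Ce³⁺]^2[CO₃²⁻]^3 = [Ce³⁺]^2(1.9×10⁻²)^3
[Ce³⁺]^2 = 2.6×10⁻³⁵ / (1.9×10⁻²)^3 = 3.8×10⁻³⁰
[Ce³⁺] = 1.9×10⁻¹⁵ mol/L

1.9×10⁻¹⁵ M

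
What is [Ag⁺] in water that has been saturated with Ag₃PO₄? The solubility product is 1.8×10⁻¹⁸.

Ag₃PO₄(s) ⇌ 3 Ag⁺(aq) + PO₄³⁻(aq)
Let s be the molar solubility. Then [Ag⁺] = 3s and [PO₄³⁻] = s.
Ksp = [Ag⁺]^3[PO₄³⁻] = (3s)^3 · s = 27s^4 = 1.8×10⁻¹⁸
s = 1.6×10⁻⁵ mol/L
[Ag⁺] = 3s = 4.8×10⁻⁵ mol/L

4.8×10⁻⁵ M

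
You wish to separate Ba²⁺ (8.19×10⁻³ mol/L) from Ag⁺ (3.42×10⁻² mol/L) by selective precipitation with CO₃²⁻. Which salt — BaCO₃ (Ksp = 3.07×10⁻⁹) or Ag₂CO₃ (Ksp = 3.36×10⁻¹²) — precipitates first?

Precipitation of each salt begins when its ion product equals Ksp.
For BaCO₃: [CO₃²⁻] = (Ksp/[Ba²⁺]) = 3.75×10⁻⁷ mol/L
For Ag₂CO₃: [CO₃²⁻] = (Ksp/[Ag⁺]^2) = 2.87×10⁻⁹ mol/L
Ag₂CO₃ requires the lower [CO₃²⁻], so it precipitates first.

Ag₂CO₃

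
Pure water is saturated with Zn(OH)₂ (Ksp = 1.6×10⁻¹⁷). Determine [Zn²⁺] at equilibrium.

Zn(OH)₂(s) ⇌ Zn²⁺(aq) + 2 OH⁻(aq)
Let s be the molar solubility. Then [Zn²⁺] = s and [OH⁻] = 2s.
Ksp = [Zn²⁺][OH⁻]^2 = s · (2s)^2 = 4s^3 = 1.6×10⁻¹⁷
s = 1.6×10⁻⁶ mol/L
[Zn²⁺] = s = 1.6×10⁻⁶ mol/L

1.6×10⁻⁶ M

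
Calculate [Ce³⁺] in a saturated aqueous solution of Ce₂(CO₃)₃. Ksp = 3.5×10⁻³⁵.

1.0×10⁻⁷ M

Ce₂(CO₃)₃(s) ⇌ 2 Ce³⁺(aq) + 3 CO₃²⁻(aq)
If s mol/L of Ce₂(CO₃)₃ dissolves, [Ce³⁺] = 2s and [CO₃²⁻] = 3s.
Ksp = [Ce³⁺]^2[CO₃²⁻]^3 = (2s)^2 · (3s)^3 = 108s^5 = 3.5×10⁻³⁵
s = 5.0×10⁻⁸ mol L⁻¹
[Ce³⁺] = 2s = 1.0×10⁻⁷ mol L⁻¹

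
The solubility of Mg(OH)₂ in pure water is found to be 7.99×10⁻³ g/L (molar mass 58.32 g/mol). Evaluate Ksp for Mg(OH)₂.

Convert to molarity: s = 7.99×10⁻³ / 58.32 = 1.3700×10⁻⁴ mol/L
Mg(OH)₂(s) ⇌ Mg²⁺(aq) + 2 OH⁻(aq)
For each mole of Mg(OH)₂ that dissolves per liter, [Mg²⁺] = s and [OH⁻] = 2s; let s denote this solubility.
Ksp = [Mg²⁺][OH⁻]^2 = s · (2s)^2 = 4s^3
Ksp = 4 × (1.3700×10⁻⁴)^3 = 1.03×10⁻¹¹

Ksp = 1.03×10⁻¹¹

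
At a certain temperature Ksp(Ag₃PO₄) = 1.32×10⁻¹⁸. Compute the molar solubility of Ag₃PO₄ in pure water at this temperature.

Ag₃PO₄(s) ⇌ 3 Ag⁺(aq) + PO₄³⁻(aq)
If s mol/L of Ag₃PO₄ dissolves, [Ag⁺] = 3s and [PO₄³⁻] = s.
Ksp = [Ag⁺]^3[PO₄³⁻] = (3s)^3 · s = 27s^4
27s^4 = 1.32×10⁻¹⁸  ⇒  s^4 = 4.89×10⁻²⁰
Taking the 4th root, s = 1.49×10⁻⁵ mol/L.

1.49×10⁻⁵ M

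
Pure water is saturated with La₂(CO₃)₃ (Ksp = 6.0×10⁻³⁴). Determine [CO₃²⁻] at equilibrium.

2.7×10⁻⁷ M

La₂(CO₃)₃(s) ⇌ 2 La³⁺(aq) + 3 CO₃²⁻(aq)
If s mol/L of La₂(CO₃)₃ dissolves, [La³⁺] = 2s and [CO₃²⁻] = 3s.
Ksp = [La³⁺]^2[CO₃²⁻]^3 = (2s)^2 · (3s)^3 = 108s^5 = 6.0×10⁻³⁴
s = 8.9×10⁻⁸ mol L⁻¹
[CO₃²⁻] = 3s = 2.7×10⁻⁷ mol L⁻¹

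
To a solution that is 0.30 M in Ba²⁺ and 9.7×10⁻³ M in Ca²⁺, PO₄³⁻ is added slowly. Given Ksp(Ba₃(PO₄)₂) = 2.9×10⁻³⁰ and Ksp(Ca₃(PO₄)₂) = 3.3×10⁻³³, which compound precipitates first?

Ba₃(PO₄)₂

Precipitation begins when Q = Ksp.
For Ba₃(PO₄)₂: [PO₄³⁻] = (Ksp/[Ba²⁺]^3)^(1/2) = 1.0×10⁻¹⁴ M
For Ca₃(PO₄)₂: [PO₄³⁻] = (Ksp/[Ca²⁺]^3)^(1/2) = 6.0×10⁻¹⁴ M
Since Ba₃(PO₄)₂ needs less PO₄³⁻ to reach saturation, it precipitates first.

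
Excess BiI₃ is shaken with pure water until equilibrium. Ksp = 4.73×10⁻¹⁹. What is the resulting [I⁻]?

BiI₃(s) ⇌ Bi³⁺(aq) + 3 I⁻(aq)
Let s be the molar solubility. Then [Bi³⁺] = s and [I⁻] = 3s.
Ksp = [Bi³⁺][I⁻]^3 = s · (3s)^3 = 27s^4 = 4.73×10⁻¹⁹
s = 1.15×10⁻⁵ M
[I⁻] = 3s = 3.45×10⁻⁵ M

3.45×10⁻⁵ M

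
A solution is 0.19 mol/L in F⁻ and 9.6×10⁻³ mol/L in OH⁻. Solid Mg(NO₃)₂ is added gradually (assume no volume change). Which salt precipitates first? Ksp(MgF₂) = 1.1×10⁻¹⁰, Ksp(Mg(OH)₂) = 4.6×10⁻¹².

MgF₂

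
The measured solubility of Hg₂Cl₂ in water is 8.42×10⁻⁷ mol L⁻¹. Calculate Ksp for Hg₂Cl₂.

Hg₂Cl₂(s) ⇌ Hg₂²⁺(aq) + 2 Cl⁻(aq)
For each mole of Hg₂Cl₂ that dissolves per liter, [Hg₂²⁺] = s and [Cl⁻] = 2s; let s denote this solubility.
Ksp = [Hg₂²⁺][Cl⁻]^2 = s · (2s)^2 = 4s^3
Ksp = 4 × (8.42×10⁻⁷)^3 = 2.39×10⁻¹⁸

Ksp = 2.39×10⁻¹⁸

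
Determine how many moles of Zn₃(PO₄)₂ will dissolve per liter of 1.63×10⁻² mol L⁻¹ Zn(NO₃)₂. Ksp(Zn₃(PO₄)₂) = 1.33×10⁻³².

Zn₃(PO₄)₂(s) ⇌ 3 Zn²⁺(aq) + 2 PO₄³⁻(aq)
With Zn²⁺ already at 1.63×10⁻² mol L⁻¹ and s small, take [Zn²⁺] ≈ 1.63×10⁻² mol L⁻¹ and [PO₄³⁻] = 2s.
Ksp = [Zn²⁺]^3[PO₄³⁻]^2 = (1.63×10⁻²)^3(2s)^2
(2s)^2 = 1.33×10⁻³² / (1.63×10⁻²)^3 = 3.07×10⁻²⁷
s = 2.77×10⁻¹⁴ mol L⁻¹

2.77×10⁻¹⁴ M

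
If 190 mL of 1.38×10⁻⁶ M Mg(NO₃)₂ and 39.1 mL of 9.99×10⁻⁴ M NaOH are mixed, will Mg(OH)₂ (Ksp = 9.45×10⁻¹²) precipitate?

No

The combined volume is 229.1 mL.
[Mg²⁺] = (1.38×10⁻⁶)(190)/229.1 = 1.14×10⁻⁶ M
[OH⁻] = (9.99×10⁻⁴)(39.1)/229.1 = 1.70×10⁻⁴ M
Q = [Mg²⁺][OH⁻]^2 = 3.33×10⁻¹⁴
Since Q (3.33×10⁻¹⁴) is less than Ksp (9.45×10⁻¹²), no Mg(OH)₂ precipitates.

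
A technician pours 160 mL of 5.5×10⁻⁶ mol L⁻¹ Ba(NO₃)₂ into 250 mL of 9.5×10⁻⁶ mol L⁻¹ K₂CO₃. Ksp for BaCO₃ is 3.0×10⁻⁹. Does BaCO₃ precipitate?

No

The combined volume is 410 mL.
[Ba²⁺] = (5.5×10⁻⁶)(160)/410 = 2.1×10⁻⁶ mol L⁻¹
[CO₃²⁻] = (9.5×10⁻⁶)(250)/410 = 5.8×10⁻⁶ mol L⁻¹
Q = [Ba²⁺][CO₃²⁻] = 1.2×10⁻¹¹
Q = 1.2×10⁻¹¹ < Ksp = 3.0×10⁻⁹, so the solution is unsaturated and no precipitate forms.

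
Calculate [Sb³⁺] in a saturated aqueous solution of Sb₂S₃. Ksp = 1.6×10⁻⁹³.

Sb₂S₃(s) ⇌ 2 Sb³⁺(aq) + 3 S²⁻(aq)
If s mol/L of Sb₂S₃ dissolves, [Sb³⁺] = 2s and [S²⁻] = 3s.
Ksp = [Sb³⁺]^2[S²⁻]^3 = (2s)^2 · (3s)^3 = 108s^5 = 1.6×10⁻⁹³
s = 1.1×10⁻¹⁹ M
[Sb³⁺] = 2s = 2.2×10⁻¹⁹ M

2.2×10⁻¹⁹ M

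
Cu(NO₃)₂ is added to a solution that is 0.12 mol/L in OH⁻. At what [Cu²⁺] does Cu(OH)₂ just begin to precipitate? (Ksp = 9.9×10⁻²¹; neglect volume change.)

6.9×10⁻¹⁹ M

Precipitation begins when Q = Ksp.
Cu(OH)₂(s) ⇌ Cu²⁺(aq) + 2 OH⁻(aq)
Ksp = [Cu²⁺][OH⁻]^2 = [Cu²⁺](0.12)^2
[Cu²⁺] = 9.9×10⁻²¹ / (0.12)^2 = 6.9×10⁻¹⁹
[Cu²⁺] = 6.9×10⁻¹⁹ mol/L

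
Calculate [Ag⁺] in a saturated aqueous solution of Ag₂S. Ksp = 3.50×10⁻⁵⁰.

Ag₂S(s) ⇌ 2 Ag⁺(aq) + S²⁻(aq)
If s mol/L of Ag₂S dissolves, [Ag⁺] = 2s and [S²⁻] = s.
Ksp = [Ag⁺]^2[S²⁻] = (2s)^2 · s = 4s^3 = 3.50×10⁻⁵⁰
s = 2.06×10⁻¹⁷ mol L⁻¹
[Ag⁺] = 2s = 4.12×10⁻¹⁷ mol L⁻¹

4.12×10⁻¹⁷ M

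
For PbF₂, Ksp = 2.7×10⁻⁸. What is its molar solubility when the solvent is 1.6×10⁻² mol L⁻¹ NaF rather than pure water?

1.1×10⁻⁴ M

PbF₂(s) ⇌ Pb²⁺(aq) + 2 F⁻(aq)
The solution already contains F⁻ at 1.6×10⁻² mol L⁻¹. Let s be the molar solubility of PbF₂.
[F⁻] ≈ 1.6×10⁻² mol L⁻¹ (common ion dominates); [Pb²⁺] = s.
Ksp = [Pb²⁺][F⁻]^2 = s(1.6×10⁻²)^2
s = 2.7×10⁻⁸ / (1.6×10⁻²)^2 = 1.1×10⁻⁴
s = 1.1×10⁻⁴ mol L⁻¹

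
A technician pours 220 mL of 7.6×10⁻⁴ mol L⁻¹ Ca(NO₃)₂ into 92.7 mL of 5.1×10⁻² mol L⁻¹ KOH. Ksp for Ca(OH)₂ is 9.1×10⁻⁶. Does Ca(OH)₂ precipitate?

After mixing, V = 220 mL + 92.7 mL = 312.7 mL.
[Ca²⁺] = (7.6×10⁻⁴)(220)/312.7 = 5.3×10⁻⁴ mol L⁻¹
[OH⁻] = (5.1×10⁻²)(92.7)/312.7 = 1.5×10⁻² mol L⁻¹
Q = [Ca²⁺][OH⁻]^2 = 1.2×10⁻⁷
Q = 1.2×10⁻⁷ < Ksp = 9.1×10⁻⁶, so the solution is unsaturated and no precipitate forms.

No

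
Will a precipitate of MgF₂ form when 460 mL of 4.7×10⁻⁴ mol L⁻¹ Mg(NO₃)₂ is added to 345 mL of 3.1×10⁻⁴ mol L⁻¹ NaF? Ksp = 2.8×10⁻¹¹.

No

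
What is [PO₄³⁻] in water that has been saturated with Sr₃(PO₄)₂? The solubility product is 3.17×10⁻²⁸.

Sr₃(PO₄)₂(s) ⇌ 3 Sr²⁺(aq) + 2 PO₄³⁻(aq)
If s mol/L of Sr₃(PO₄)₂ dissolves, [Sr²⁺] = 3s and [PO₄³⁻] = 2s.
Ksp = [Sr²⁺]^3[PO₄³⁻]^2 = (3s)^3 · (2s)^2 = 108s^5 = 3.17×10⁻²⁸
s = 1.24×10⁻⁶ mol L⁻¹
[PO₄³⁻] = 2s = 2.48×10⁻⁶ mol L⁻¹

2.48×10⁻⁶ M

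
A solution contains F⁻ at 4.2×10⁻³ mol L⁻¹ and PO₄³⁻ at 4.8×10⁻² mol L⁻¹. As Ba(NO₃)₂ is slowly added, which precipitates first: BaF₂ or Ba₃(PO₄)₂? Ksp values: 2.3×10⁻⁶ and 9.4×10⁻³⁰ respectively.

Ba₃(PO₄)₂

Each salt precipitates once Q = Ksp for that salt.
For BaF₂: [Ba²⁺] = (Ksp/[F⁻]^2) = 0.13 mol L⁻¹
For Ba₃(PO₄)₂: [Ba²⁺] = (Ksp/[PO₄³⁻]^2)^(1/3) = 1.6×10⁻⁹ mol L⁻¹
The smaller threshold [Ba²⁺] is reached first, so Ba₃(PO₄)₂ precipitates first.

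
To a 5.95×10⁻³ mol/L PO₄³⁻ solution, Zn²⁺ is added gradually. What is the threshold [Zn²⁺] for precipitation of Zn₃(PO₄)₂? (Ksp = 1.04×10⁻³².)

6.65×10⁻¹⁰ M

Precipitation begins when Q = Ksp.
Zn₃(PO₄)₂(s) ⇌ 3 Zn²⁺(aq) + 2 PO₄³⁻(aq)
Ksp = [Zn²⁺]^3[PO₄³⁻]^2 = [Zn²⁺]^3(5.95×10⁻³)^2
[Zn²⁺]^3 = 1.04×10⁻³² / (5.95×10⁻³)^2 = 2.94×10⁻²⁸
[Zn²⁺] = 6.65×10⁻¹⁰ mol/L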